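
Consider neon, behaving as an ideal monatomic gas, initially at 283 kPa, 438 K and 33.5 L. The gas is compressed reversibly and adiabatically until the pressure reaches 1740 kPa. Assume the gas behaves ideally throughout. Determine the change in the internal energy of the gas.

n = P₁V₁/(RT₁) = 283×33.5/(8.314×438) = 2.60 mol.
Adiabatic: T₂/T₁ = (P₂/P₁)^((γ−1)/γ) ⇒ T₂ = 438×(6.15)^0.400 = 906 K; V₂ = 11.3 L.
For an ideal gas ΔU = nCvΔT with Cv = (3/2)R = 12.5 J/(mol·K).
ΔU = 2.60×12.5×(906−438) = 15200 J.

15200 J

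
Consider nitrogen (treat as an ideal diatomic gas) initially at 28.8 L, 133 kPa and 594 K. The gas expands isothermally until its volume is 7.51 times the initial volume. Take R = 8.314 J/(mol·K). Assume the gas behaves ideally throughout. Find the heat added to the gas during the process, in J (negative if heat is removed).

n = P₁V₁/(RT₁) = 133×28.8/(8.314×594) = 0.776 mol.
Isothermal: T stays 594 K; PV = const ⇒ V₂ = 216 L, P₂ = 17.7 kPa.
ΔU = 0 (ideal gas, T constant).
W = nRT ln(V₂/V₁) = 0.776×8.314×594×ln(7.51) = 7720 J.
Q = ΔU + W = 7720 J.

7720 J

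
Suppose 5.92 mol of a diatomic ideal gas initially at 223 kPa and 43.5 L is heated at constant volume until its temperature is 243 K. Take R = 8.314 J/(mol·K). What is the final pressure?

275 kPa

T₁ = P₁V₁/(nR) = 223×43.5/(5.92×8.314) = 197 K.
Isochoric: V stays 43.5 L; P/T = const ⇒ T₂ = 243 K, P₂ = 275 kPa.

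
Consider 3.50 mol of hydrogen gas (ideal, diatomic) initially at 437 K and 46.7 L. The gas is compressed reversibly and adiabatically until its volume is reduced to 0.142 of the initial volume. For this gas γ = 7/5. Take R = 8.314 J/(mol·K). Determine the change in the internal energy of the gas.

37600 J

P₁ = nRT₁/V₁ = 3.50×8.314×437/46.7 = 272 kPa.
Adiabatic: TV^(γ−1) = const ⇒ T₂ = 437×(7.04)^0.400 = 954 K; PV^γ = const ⇒ P₂ = 4190 kPa.
For an ideal gas ΔU = nCvΔT with Cv = (5/2)R = 20.8 J/(mol·K).
ΔU = 3.50×20.8×(954−437) = 37600 J.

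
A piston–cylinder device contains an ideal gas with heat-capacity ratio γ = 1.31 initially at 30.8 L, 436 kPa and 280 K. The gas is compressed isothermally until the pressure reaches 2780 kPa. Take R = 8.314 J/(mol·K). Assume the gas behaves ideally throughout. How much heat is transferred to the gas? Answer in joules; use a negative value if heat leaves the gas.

n = P₁V₁/(RT₁) = 436×30.8/(8.314×280) = 5.77 mol.
Isothermal: T stays 280 K; PV = const ⇒ V₂ = 4.83 L, P₂ = 2780 kPa.
ΔU = 0 (ideal gas, T constant).
W = nRT ln(V₂/V₁) = 5.77×8.314×280×ln(0.157) = -24900 J.
Q = ΔU + W = -24900 J.

-24900 J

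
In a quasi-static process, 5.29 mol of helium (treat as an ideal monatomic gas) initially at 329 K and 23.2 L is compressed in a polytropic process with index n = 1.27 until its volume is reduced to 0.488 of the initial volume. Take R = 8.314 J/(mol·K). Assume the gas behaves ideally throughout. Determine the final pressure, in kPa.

P₁ = nRT₁/V₁ = 5.29×8.314×329/23.2 = 624 kPa.
Polytropic n=1.27: T₂ = T₁(V₁/V₂)^(n−1) = 329×(2.05)^0.27 = 399 K; P₂ = P₁(V₁/V₂)^n = 1550 kPa.

1550 kPa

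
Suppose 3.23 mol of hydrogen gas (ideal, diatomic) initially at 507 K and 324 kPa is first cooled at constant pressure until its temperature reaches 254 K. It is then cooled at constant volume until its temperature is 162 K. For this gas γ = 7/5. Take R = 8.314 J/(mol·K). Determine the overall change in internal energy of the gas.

V₁ = nRT₁/P₁ = 3.23×8.314×507/324 = 42.0 L.
Step 1 — Isobaric: P stays 324 kPa; V/T = const ⇒ T₂ = 254 K, V₂ = 21.1 L.
W = PΔV = 324×(21.1−42.0) kPa·L = -6790 J.
ΔU = nCvΔT = 3.23×20.8×(254−507) = -17000 J.
Q = ΔU + W = nCpΔT = -23800 J.
State after step 1: P = 324 kPa, V = 21.1 L, T = 254 K.
Step 2 — Isochoric: V stays 21.1 L; P/T = const ⇒ T₂ = 162 K, P₂ = 207 kPa.
W = 0 (no volume change).
ΔU = nCvΔT = 3.23×20.8×(162−254) = -6180 J.
Q = ΔU = -6180 J.
Net over both steps: W = -6790 J, Q = -30000 J, ΔU = -23200 J.

-23200 J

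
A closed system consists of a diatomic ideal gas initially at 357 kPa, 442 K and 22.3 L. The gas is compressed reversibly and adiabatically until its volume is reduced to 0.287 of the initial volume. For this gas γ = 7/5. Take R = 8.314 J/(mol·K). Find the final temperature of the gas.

728 K

Adiabatic: TV^(γ−1) = const ⇒ T₂ = 442×(3.48)^0.400 = 728 K; PV^γ = const ⇒ P₂ = 2050 kPa.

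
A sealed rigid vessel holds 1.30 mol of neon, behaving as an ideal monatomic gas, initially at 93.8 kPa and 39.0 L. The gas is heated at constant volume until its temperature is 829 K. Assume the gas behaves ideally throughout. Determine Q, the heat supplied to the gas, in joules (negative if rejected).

T₁ = P₁V₁/(nR) = 93.8×39.0/(1.30×8.314) = 338 K.
Isochoric: V stays 39.0 L; P/T = const ⇒ T₂ = 829 K, P₂ = 230 kPa.
W = 0 (no volume change).
ΔU = nCvΔT = 1.30×12.5×(829−338) = 7950 J.
Q = ΔU = 7950 J.

7950 J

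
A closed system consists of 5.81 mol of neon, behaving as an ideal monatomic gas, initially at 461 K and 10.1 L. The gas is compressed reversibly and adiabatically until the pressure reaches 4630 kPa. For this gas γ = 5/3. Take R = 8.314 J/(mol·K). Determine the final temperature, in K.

P₁ = nRT₁/V₁ = 5.81×8.314×461/10.1 = 2200 kPa.
Adiabatic: T₂/T₁ = (P₂/P₁)^((γ−1)/γ) ⇒ T₂ = 461×(2.10)^0.400 = 620 K; V₂ = 6.47 L.

620 K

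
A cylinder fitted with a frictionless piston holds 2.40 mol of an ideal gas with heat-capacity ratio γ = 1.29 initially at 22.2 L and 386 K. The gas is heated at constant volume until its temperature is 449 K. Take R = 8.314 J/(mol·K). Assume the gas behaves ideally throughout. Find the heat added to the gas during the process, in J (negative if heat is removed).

P₁ = nRT₁/V₁ = 2.40×8.314×386/22.2 = 347 kPa.
Isochoric: V stays 22.2 L; P/T = const ⇒ T₂ = 449 K, P₂ = 404 kPa.
W = 0 (no volume change).
ΔU = nCvΔT = 2.40×28.7×(449−386) = 4330 J.
Q = ΔU = 4330 J.

4330 J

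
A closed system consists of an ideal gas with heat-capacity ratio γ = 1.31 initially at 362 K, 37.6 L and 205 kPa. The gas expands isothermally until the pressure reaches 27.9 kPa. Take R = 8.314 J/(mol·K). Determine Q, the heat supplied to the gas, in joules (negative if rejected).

n = P₁V₁/(RT₁) = 205×37.6/(8.314×362) = 2.56 mol.
Isothermal: T stays 362 K; PV = const ⇒ V₂ = 276 L, P₂ = 27.9 kPa.
ΔU = 0 (ideal gas, T constant).
W = nRT ln(V₂/V₁) = 2.56×8.314×362×ln(7.35) = 15400 J.
Q = ΔU + W = 15400 J.

15400 J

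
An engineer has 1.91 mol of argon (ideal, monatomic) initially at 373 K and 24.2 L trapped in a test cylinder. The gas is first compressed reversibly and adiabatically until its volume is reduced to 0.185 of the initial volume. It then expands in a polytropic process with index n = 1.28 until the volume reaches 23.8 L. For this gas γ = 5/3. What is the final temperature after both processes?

P₁ = nRT₁/V₁ = 1.91×8.314×373/24.2 = 245 kPa.
Step 1 — Adiabatic: TV^(γ−1) = const ⇒ T₂ = 373×(5.41)^0.667 = 1150 K; PV^γ = const ⇒ P₂ = 4070 kPa.
ΔU = nCvΔT = 1.91×12.5×(1150−373) = 18500 J.
Q = 0 for an adiabatic process, so W = −ΔU = -18500 J.
State after step 1: P = 4070 kPa, V = 4.48 L, T = 1150 K.
Step 2 — Polytropic n=1.28: T₂ = T₁(V₁/V₂)^(n−1) = 1150×(0.188)^0.28 = 720 K; P₂ = P₁(V₁/V₂)^n = 480 kPa.
W = (P₁V₁−P₂V₂)/(n−1) = (4070×4.48−480×23.8)/0.28 = 24300 J.
ΔU = nCvΔT = 1.91×12.5×(720−1150) = -10200 J.
Q = ΔU + W = 14100 J.
Net over both steps: W = 5860 J, Q = 14100 J, ΔU = 8260 J.

720 K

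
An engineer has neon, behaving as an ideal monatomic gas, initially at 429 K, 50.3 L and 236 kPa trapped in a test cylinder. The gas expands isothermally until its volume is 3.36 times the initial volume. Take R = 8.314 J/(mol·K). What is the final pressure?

Isothermal: T stays 429 K; PV = const ⇒ V₂ = 169 L, P₂ = 70.2 kPa.

70.2 kPa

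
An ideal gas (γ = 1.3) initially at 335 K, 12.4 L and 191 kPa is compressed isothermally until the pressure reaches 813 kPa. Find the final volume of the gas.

Isothermal: T stays 335 K; PV = const ⇒ V₂ = 2.91 L, P₂ = 813 kPa.

2.91 L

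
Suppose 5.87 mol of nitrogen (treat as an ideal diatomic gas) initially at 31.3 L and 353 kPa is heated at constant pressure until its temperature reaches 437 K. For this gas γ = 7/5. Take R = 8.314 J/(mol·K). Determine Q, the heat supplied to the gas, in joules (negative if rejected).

36000 J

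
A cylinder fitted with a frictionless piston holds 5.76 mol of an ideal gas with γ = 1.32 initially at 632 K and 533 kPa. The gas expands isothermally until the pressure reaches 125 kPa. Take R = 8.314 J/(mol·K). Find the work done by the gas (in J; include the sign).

43900 J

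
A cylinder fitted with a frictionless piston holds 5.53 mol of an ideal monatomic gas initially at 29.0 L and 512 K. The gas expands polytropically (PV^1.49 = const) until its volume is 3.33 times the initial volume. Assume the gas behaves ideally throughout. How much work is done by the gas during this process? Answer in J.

21400 J

P₁ = nRT₁/V₁ = 5.53×8.314×512/29.0 = 812 kPa.
Polytropic n=1.49: T₂ = T₁(V₁/V₂)^(n−1) = 512×(0.300)^0.49 = 284 K; P₂ = P₁(V₁/V₂)^n = 135 kPa.
W = (P₁V₁−P₂V₂)/(n−1) = (812×29.0−135×96.6)/0.49 = 21400 J.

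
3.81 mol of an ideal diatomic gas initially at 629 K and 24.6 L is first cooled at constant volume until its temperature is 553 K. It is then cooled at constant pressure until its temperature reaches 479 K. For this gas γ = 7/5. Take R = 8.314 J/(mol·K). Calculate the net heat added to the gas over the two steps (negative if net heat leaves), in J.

P₁ = nRT₁/V₁ = 3.81×8.314×629/24.6 = 810 kPa.
Step 1 — Isochoric: V stays 24.6 L; P/T = const ⇒ T₂ = 553 K, P₂ = 712 kPa.
W = 0 (no volume change).
ΔU = nCvΔT = 3.81×20.8×(553−629) = -6020 J.
Q = ΔU = -6020 J.
State after step 1: P = 712 kPa, V = 24.6 L, T = 553 K.
Step 2 — Isobaric: P stays 712 kPa; V/T = const ⇒ T₂ = 479 K, V₂ = 21.3 L.
W = PΔV = 712×(21.3−24.6) kPa·L = -2340 J.
ΔU = nCvΔT = 3.81×20.8×(479−553) = -5860 J.
Q = ΔU + W = nCpΔT = -8200 J.
Net over both steps: W = -2340 J, Q = -14200 J, ΔU = -11900 J.

-14200 J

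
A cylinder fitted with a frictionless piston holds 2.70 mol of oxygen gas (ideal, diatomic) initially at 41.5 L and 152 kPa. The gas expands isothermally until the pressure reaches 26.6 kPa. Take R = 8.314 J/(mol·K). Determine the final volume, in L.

237 L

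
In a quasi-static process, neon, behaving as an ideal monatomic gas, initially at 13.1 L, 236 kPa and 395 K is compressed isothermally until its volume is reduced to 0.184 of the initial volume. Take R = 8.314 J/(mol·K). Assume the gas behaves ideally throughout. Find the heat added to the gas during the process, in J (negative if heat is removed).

-5230 J

n = P₁V₁/(RT₁) = 236×13.1/(8.314×395) = 0.941 mol.
Isothermal: T stays 395 K; PV = const ⇒ V₂ = 2.41 L, P₂ = 1280 kPa.
ΔU = 0 (ideal gas, T constant).
W = nRT ln(V₂/V₁) = 0.941×8.314×395×ln(0.184) = -5230 J.
Q = ΔU + W = -5230 J.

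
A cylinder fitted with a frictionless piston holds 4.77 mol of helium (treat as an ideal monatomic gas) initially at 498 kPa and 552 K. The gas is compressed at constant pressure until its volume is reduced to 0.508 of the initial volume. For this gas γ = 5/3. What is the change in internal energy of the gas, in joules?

V₁ = nRT₁/P₁ = 4.77×8.314×552/498 = 44.0 L.
Isobaric: P stays 498 kPa; V/T = const ⇒ T₂ = 280 K, V₂ = 22.3 L.
For an ideal gas ΔU = nCvΔT with Cv = (3/2)R = 12.5 J/(mol·K).
ΔU = 4.77×12.5×(280−552) = -16200 J.

-16200 J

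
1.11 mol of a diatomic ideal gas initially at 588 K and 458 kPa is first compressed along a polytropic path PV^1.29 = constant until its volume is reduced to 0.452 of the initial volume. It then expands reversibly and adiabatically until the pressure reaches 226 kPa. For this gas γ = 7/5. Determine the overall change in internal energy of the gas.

V₁ = nRT₁/P₁ = 1.11×8.314×588/458 = 11.8 L.
Step 1 — Polytropic n=1.29: T₂ = T₁(V₁/V₂)^(n−1) = 588×(2.21)^0.29 = 740 K; P₂ = P₁(V₁/V₂)^n = 1280 kPa.
W = (P₁V₁−P₂V₂)/(n−1) = (458×11.8−1280×5.36)/0.29 = -4850 J.
ΔU = nCvΔT = 1.11×20.8×(740−588) = 3510 J.
Q = ΔU + W = -1330 J.
State after step 1: P = 1280 kPa, V = 5.36 L, T = 740 K.
Step 2 — Adiabatic: T₂/T₁ = (P₂/P₁)^((γ−1)/γ) ⇒ T₂ = 740×(0.177)^0.286 = 451 K; V₂ = 18.4 L.
ΔU = nCvΔT = 1.11×20.8×(451−740) = -6660 J.
Q = 0 for an adiabatic process, so W = −ΔU = 6660 J.
Net over both steps: W = 1820 J, Q = -1330 J, ΔU = -3150 J.

-3150 J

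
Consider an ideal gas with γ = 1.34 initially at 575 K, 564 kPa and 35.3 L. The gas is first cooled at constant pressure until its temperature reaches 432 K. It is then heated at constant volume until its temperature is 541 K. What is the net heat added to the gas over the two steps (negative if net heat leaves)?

-8410 J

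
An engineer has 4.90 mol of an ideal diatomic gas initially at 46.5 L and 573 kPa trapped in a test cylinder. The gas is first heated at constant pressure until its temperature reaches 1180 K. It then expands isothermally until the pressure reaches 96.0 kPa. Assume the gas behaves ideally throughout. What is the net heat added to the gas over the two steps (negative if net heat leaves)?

T₁ = P₁V₁/(nR) = 573×46.5/(4.90×8.314) = 654 K.
Step 1 — Isobaric: P stays 573 kPa; V/T = const ⇒ T₂ = 1180 K, V₂ = 83.9 L.
W = PΔV = 573×(83.9−46.5) kPa·L = 21400 J.
ΔU = nCvΔT = 4.90×20.8×(1180−654) = 53600 J.
Q = ΔU + W = nCpΔT = 75000 J.
State after step 1: P = 573 kPa, V = 83.9 L, T = 1180 K.
Step 2 — Isothermal: T stays 1180 K; PV = const ⇒ V₂ = 501 L, P₂ = 96.0 kPa.
ΔU = 0 (ideal gas, T constant).
W = nRT ln(V₂/V₁) = 4.90×8.314×1180×ln(5.97) = 85900 J.
Q = ΔU + W = 85900 J.
Net over both steps: W = 107000 J, Q = 161000 J, ΔU = 53600 J.

161000 J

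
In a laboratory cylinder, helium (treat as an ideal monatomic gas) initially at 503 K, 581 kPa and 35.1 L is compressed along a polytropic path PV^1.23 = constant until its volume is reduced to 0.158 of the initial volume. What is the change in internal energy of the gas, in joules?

n = P₁V₁/(RT₁) = 581×35.1/(8.314×503) = 4.88 mol.
Polytropic n=1.23: T₂ = T₁(V₁/V₂)^(n−1) = 503×(6.33)^0.23 = 769 K; P₂ = P₁(V₁/V₂)^n = 5620 kPa.
For an ideal gas ΔU = nCvΔT with Cv = (3/2)R = 12.5 J/(mol·K).
ΔU = 4.88×12.5×(769−503) = 16200 J.

16200 J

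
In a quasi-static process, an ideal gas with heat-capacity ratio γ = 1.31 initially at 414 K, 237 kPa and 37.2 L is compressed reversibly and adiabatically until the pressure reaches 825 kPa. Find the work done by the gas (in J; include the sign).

-9760 J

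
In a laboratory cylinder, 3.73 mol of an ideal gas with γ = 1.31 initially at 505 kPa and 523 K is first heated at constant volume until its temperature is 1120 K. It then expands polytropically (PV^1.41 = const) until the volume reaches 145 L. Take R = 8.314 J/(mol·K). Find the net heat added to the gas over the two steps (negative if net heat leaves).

47100 J

V₁ = nRT₁/P₁ = 3.73×8.314×523/505 = 32.1 L.
Step 1 — Isochoric: V stays 32.1 L; P/T = const ⇒ T₂ = 1120 K, P₂ = 1080 kPa.
W = 0 (no volume change).
ΔU = nCvΔT = 3.73×26.8×(1120−523) = 59700 J.
Q = ΔU = 59700 J.
State after step 1: P = 1080 kPa, V = 32.1 L, T = 1120 K.
Step 2 — Polytropic n=1.41: T₂ = T₁(V₁/V₂)^(n−1) = 1120×(0.221)^0.41 = 604 K; P₂ = P₁(V₁/V₂)^n = 129 kPa.
W = (P₁V₁−P₂V₂)/(n−1) = (1080×32.1−129×145)/0.41 = 39100 J.
ΔU = nCvΔT = 3.73×26.8×(604−1120) = -51600 J.
Q = ΔU + W = -12600 J.
Net over both steps: W = 39100 J, Q = 47100 J, ΔU = 8070 J.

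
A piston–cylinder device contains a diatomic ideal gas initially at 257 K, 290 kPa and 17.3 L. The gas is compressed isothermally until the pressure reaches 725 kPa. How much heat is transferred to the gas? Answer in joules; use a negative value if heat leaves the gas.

-4600 J

n = P₁V₁/(RT₁) = 290×17.3/(8.314×257) = 2.35 mol.
Isothermal: T stays 257 K; PV = const ⇒ V₂ = 6.92 L, P₂ = 725 kPa.
ΔU = 0 (ideal gas, T constant).
W = nRT ln(V₂/V₁) = 2.35×8.314×257×ln(0.400) = -4600 J.
Q = ΔU + W = -4600 J.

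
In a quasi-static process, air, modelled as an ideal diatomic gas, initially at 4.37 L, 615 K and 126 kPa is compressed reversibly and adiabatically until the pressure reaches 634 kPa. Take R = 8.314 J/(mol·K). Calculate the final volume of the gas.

Adiabatic: T₂/T₁ = (P₂/P₁)^((γ−1)/γ) ⇒ T₂ = 615×(5.03)^0.286 = 976 K; V₂ = 1.38 L.

1.38 L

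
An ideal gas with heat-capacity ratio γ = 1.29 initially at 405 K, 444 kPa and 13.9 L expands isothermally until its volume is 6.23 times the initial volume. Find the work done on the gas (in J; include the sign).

-11300 J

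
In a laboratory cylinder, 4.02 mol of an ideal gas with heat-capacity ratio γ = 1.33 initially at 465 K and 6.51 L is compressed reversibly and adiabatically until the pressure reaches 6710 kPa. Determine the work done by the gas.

P₁ = nRT₁/V₁ = 4.02×8.314×465/6.51 = 2390 kPa.
Adiabatic: T₂/T₁ = (P₂/P₁)^((γ−1)/γ) ⇒ T₂ = 465×(2.81)^0.248 = 601 K; V₂ = 2.99 L.
ΔU = nCvΔT = 4.02×25.2×(601−465) = 13800 J.
Q = 0 for an adiabatic process, so W = −ΔU = -13800 J.

-13800 J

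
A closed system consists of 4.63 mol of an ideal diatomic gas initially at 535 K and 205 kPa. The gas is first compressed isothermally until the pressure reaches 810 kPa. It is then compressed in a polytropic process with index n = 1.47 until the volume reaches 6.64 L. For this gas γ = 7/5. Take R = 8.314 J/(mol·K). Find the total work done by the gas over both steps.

V₁ = nRT₁/P₁ = 4.63×8.314×535/205 = 100 L.
Step 1 — Isothermal: T stays 535 K; PV = const ⇒ V₂ = 25.4 L, P₂ = 810 kPa.
ΔU = 0 (ideal gas, T constant).
W = nRT ln(V₂/V₁) = 4.63×8.314×535×ln(0.253) = -28300 J.
Q = ΔU + W = -28300 J.
State after step 1: P = 810 kPa, V = 25.4 L, T = 535 K.
Step 2 — Polytropic n=1.47: T₂ = T₁(V₁/V₂)^(n−1) = 535×(3.83)^0.47 = 1010 K; P₂ = P₁(V₁/V₂)^n = 5830 kPa.
W = (P₁V₁−P₂V₂)/(n−1) = (810×25.4−5830×6.64)/0.47 = -38500 J.
ΔU = nCvΔT = 4.63×20.8×(1010−535) = 45300 J.
Q = ΔU + W = 6740 J.
Net over both steps: W = -66800 J, Q = -21600 J, ΔU = 45300 J.

-66800 J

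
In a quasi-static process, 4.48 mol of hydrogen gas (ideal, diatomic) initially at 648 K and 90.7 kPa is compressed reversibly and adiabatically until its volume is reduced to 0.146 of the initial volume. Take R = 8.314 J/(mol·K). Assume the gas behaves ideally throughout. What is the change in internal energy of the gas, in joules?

69900 J

V₁ = nRT₁/P₁ = 4.48×8.314×648/90.7 = 266 L.
Adiabatic: TV^(γ−1) = const ⇒ T₂ = 648×(6.85)^0.400 = 1400 K; PV^γ = const ⇒ P₂ = 1340 kPa.
For an ideal gas ΔU = nCvΔT with Cv = (5/2)R = 20.8 J/(mol·K).
ΔU = 4.48×20.8×(1400−648) = 69900 J.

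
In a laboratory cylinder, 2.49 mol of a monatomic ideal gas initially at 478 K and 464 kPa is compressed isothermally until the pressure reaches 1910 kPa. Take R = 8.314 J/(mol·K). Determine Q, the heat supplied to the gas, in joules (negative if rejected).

-14000 J

V₁ = nRT₁/P₁ = 2.49×8.314×478/464 = 21.3 L.
Isothermal: T stays 478 K; PV = const ⇒ V₂ = 5.18 L, P₂ = 1910 kPa.
ΔU = 0 (ideal gas, T constant).
W = nRT ln(V₂/V₁) = 2.49×8.314×478×ln(0.243) = -14000 J.
Q = ΔU + W = -14000 J.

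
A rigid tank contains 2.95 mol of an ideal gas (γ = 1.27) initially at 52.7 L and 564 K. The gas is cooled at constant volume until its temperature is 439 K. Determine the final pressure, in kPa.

204 kPa

P₁ = nRT₁/V₁ = 2.95×8.314×564/52.7 = 262 kPa.
Isochoric: V stays 52.7 L; P/T = const ⇒ T₂ = 439 K, P₂ = 204 kPa.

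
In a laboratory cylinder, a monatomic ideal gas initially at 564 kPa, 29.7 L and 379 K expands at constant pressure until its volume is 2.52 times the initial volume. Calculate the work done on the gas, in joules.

-25500 J

n = P₁V₁/(RT₁) = 564×29.7/(8.314×379) = 5.32 mol.
Isobaric: P stays 564 kPa; V/T = const ⇒ T₂ = 955 K, V₂ = 74.8 L.
W = PΔV = 564×(74.8−29.7) kPa·L = 25500 J.
Work done on the gas = −W_by = -25500 J.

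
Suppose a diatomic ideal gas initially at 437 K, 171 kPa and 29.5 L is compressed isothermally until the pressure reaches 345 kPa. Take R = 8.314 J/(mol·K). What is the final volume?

14.6 L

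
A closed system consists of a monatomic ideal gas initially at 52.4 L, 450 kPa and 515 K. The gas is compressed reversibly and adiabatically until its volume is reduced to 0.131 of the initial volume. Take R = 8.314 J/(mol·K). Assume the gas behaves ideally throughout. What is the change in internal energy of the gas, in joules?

102000 J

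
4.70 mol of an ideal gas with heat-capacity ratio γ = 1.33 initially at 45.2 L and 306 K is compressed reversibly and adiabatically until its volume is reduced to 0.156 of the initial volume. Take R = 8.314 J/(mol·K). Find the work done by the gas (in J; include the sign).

P₁ = nRT₁/V₁ = 4.70×8.314×306/45.2 = 265 kPa.
Adiabatic: TV^(γ−1) = const ⇒ T₂ = 306×(6.41)^0.330 = 565 K; PV^γ = const ⇒ P₂ = 3130 kPa.
ΔU = nCvΔT = 4.70×25.2×(565−306) = 30700 J.
Q = 0 for an adiabatic process, so W = −ΔU = -30700 J.

-30700 J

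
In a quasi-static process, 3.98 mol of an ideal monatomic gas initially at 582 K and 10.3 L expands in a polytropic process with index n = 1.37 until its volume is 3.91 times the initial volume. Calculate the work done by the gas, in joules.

20600 J

P₁ = nRT₁/V₁ = 3.98×8.314×582/10.3 = 1870 kPa.
Polytropic n=1.37: T₂ = T₁(V₁/V₂)^(n−1) = 582×(0.256)^0.37 = 351 K; P₂ = P₁(V₁/V₂)^n = 289 kPa.
W = (P₁V₁−P₂V₂)/(n−1) = (1870×10.3−289×40.3)/0.37 = 20600 J.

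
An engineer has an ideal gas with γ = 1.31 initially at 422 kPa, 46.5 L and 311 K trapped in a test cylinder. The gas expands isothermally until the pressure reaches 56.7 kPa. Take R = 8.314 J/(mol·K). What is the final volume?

346 L

Isothermal: T stays 311 K; PV = const ⇒ V₂ = 346 L, P₂ = 56.7 kPa.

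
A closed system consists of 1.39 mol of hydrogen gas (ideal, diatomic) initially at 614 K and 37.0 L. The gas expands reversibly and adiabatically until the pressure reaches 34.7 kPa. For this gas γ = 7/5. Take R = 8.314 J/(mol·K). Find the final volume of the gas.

P₁ = nRT₁/V₁ = 1.39×8.314×614/37.0 = 192 kPa.
Adiabatic: T₂/T₁ = (P₂/P₁)^((γ−1)/γ) ⇒ T₂ = 614×(0.181)^0.286 = 377 K; V₂ = 125 L.

125 L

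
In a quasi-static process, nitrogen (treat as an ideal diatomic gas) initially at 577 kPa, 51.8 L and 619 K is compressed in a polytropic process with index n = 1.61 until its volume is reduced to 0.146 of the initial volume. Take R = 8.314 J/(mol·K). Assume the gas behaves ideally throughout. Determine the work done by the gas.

n = P₁V₁/(RT₁) = 577×51.8/(8.314×619) = 5.81 mol.
Polytropic n=1.61: T₂ = T₁(V₁/V₂)^(n−1) = 619×(6.85)^0.61 = 2000 K; P₂ = P₁(V₁/V₂)^n = 12800 kPa.
W = (P₁V₁−P₂V₂)/(n−1) = (577×51.8−12800×7.56)/0.61 = -109000 J.

-109000 J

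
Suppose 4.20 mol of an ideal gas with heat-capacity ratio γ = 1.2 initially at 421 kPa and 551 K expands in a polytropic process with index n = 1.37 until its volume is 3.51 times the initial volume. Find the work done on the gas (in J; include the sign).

V₁ = nRT₁/P₁ = 4.20×8.314×551/421 = 45.7 L.
Polytropic n=1.37: T₂ = T₁(V₁/V₂)^(n−1) = 551×(0.285)^0.37 = 346 K; P₂ = P₁(V₁/V₂)^n = 75.4 kPa.
W = (P₁V₁−P₂V₂)/(n−1) = (421×45.7−75.4×160)/0.37 = 19300 J.
Work done on the gas = −W_by = -19300 J.

-19300 J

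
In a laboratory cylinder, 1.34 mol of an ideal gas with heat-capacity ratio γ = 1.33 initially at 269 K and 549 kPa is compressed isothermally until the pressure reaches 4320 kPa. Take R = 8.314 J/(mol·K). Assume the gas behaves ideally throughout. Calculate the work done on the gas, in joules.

V₁ = nRT₁/P₁ = 1.34×8.314×269/549 = 5.46 L.
Isothermal: T stays 269 K; PV = const ⇒ V₂ = 0.694 L, P₂ = 4320 kPa.
W = nRT ln(V₂/V₁) = 1.34×8.314×269×ln(0.127) = -6180 J.
Work done on the gas = −W_by = 6180 J.

6180 J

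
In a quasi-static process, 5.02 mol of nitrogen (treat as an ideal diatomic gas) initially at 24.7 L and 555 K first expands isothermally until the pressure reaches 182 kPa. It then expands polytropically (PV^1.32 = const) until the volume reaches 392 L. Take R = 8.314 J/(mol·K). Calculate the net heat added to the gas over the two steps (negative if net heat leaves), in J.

P₁ = nRT₁/V₁ = 5.02×8.314×555/24.7 = 938 kPa.
Step 1 — Isothermal: T stays 555 K; PV = const ⇒ V₂ = 127 L, P₂ = 182 kPa.
ΔU = 0 (ideal gas, T constant).
W = nRT ln(V₂/V₁) = 5.02×8.314×555×ln(5.15) = 38000 J.
Q = ΔU + W = 38000 J.
State after step 1: P = 182 kPa, V = 127 L, T = 555 K.
Step 2 — Polytropic n=1.32: T₂ = T₁(V₁/V₂)^(n−1) = 555×(0.325)^0.32 = 387 K; P₂ = P₁(V₁/V₂)^n = 41.2 kPa.
W = (P₁V₁−P₂V₂)/(n−1) = (182×127−41.2×392)/0.32 = 21900 J.
ΔU = nCvΔT = 5.02×20.8×(387−555) = -17500 J.
Q = ΔU + W = 4380 J.
Net over both steps: W = 59900 J, Q = 42400 J, ΔU = -17500 J.

42400 J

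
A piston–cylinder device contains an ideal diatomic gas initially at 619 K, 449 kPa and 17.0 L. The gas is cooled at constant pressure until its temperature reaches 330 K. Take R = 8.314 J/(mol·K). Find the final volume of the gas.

Isobaric: P stays 449 kPa; V/T = const ⇒ T₂ = 330 K, V₂ = 9.06 L.

9.06 L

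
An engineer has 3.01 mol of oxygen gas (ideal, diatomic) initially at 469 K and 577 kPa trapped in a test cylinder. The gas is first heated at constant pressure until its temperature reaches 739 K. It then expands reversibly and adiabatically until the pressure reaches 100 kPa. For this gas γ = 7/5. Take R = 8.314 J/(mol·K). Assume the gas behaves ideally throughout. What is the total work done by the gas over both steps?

V₁ = nRT₁/P₁ = 3.01×8.314×469/577 = 20.3 L.
Step 1 — Isobaric: P stays 577 kPa; V/T = const ⇒ T₂ = 739 K, V₂ = 32.1 L.
W = PΔV = 577×(32.1−20.3) kPa·L = 6760 J.
ΔU = nCvΔT = 3.01×20.8×(739−469) = 16900 J.
Q = ΔU + W = nCpΔT = 23600 J.
State after step 1: P = 577 kPa, V = 32.1 L, T = 739 K.
Step 2 — Adiabatic: T₂/T₁ = (P₂/P₁)^((γ−1)/γ) ⇒ T₂ = 739×(0.173)^0.286 = 448 K; V₂ = 112 L.
ΔU = nCvΔT = 3.01×20.8×(448−739) = -18200 J.
Q = 0 for an adiabatic process, so W = −ΔU = 18200 J.
Net over both steps: W = 25000 J, Q = 23600 J, ΔU = -1320 J.

25000 J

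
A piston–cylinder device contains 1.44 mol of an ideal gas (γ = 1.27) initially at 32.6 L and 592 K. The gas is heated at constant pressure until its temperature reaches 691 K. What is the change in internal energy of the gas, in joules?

4390 J

P₁ = nRT₁/V₁ = 1.44×8.314×592/32.6 = 217 kPa.
Isobaric: P stays 217 kPa; V/T = const ⇒ T₂ = 691 K, V₂ = 38.1 L.
For an ideal gas ΔU = nCvΔT with Cv = R/(γ−1) = 30.8 J/(mol·K).
ΔU = 1.44×30.8×(691−592) = 4390 J.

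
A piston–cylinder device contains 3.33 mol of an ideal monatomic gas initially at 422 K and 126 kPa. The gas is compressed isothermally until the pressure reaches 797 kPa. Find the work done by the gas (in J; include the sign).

V₁ = nRT₁/P₁ = 3.33×8.314×422/126 = 92.7 L.
Isothermal: T stays 422 K; PV = const ⇒ V₂ = 14.7 L, P₂ = 797 kPa.
W = nRT ln(V₂/V₁) = 3.33×8.314×422×ln(0.158) = -21600 J.

-21600 J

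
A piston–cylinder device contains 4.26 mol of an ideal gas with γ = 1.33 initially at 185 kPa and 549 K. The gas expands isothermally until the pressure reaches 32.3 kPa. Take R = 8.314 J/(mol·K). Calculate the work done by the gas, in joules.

33900 J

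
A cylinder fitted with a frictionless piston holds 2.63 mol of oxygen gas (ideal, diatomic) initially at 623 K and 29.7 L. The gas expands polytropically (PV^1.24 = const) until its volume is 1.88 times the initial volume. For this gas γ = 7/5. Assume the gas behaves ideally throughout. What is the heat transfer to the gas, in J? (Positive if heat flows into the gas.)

3190 J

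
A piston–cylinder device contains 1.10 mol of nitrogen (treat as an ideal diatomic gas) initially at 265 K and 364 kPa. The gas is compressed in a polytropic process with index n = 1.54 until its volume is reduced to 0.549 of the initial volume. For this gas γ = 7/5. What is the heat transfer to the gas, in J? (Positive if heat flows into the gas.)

V₁ = nRT₁/P₁ = 1.10×8.314×265/364 = 6.66 L.
Polytropic n=1.54: T₂ = T₁(V₁/V₂)^(n−1) = 265×(1.82)^0.54 = 366 K; P₂ = P₁(V₁/V₂)^n = 917 kPa.
W = (P₁V₁−P₂V₂)/(n−1) = (364×6.66−917×3.66)/0.54 = -1720 J.
ΔU = nCvΔT = 1.10×20.8×(366−265) = 2320 J.
Q = ΔU + W = 601 J.

601 J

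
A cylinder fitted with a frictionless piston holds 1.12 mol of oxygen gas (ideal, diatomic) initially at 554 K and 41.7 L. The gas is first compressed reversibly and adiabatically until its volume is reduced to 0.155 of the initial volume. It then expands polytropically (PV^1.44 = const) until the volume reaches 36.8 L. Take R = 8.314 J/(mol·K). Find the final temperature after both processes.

P₁ = nRT₁/V₁ = 1.12×8.314×554/41.7 = 124 kPa.
Step 1 — Adiabatic: TV^(γ−1) = const ⇒ T₂ = 554×(6.45)^0.400 = 1170 K; PV^γ = const ⇒ P₂ = 1680 kPa.
ΔU = nCvΔT = 1.12×20.8×(1170−554) = 14300 J.
Q = 0 for an adiabatic process, so W = −ΔU = -14300 J.
State after step 1: P = 1680 kPa, V = 6.46 L, T = 1170 K.
Step 2 — Polytropic n=1.44: T₂ = T₁(V₁/V₂)^(n−1) = 1170×(0.176)^0.44 = 543 K; P₂ = P₁(V₁/V₂)^n = 137 kPa.
W = (P₁V₁−P₂V₂)/(n−1) = (1680×6.46−137×36.8)/0.44 = 13200 J.
ΔU = nCvΔT = 1.12×20.8×(543−1170) = -14500 J.
Q = ΔU + W = -1320 J.
Net over both steps: W = -1070 J, Q = -1320 J, ΔU = -250 J.

543 K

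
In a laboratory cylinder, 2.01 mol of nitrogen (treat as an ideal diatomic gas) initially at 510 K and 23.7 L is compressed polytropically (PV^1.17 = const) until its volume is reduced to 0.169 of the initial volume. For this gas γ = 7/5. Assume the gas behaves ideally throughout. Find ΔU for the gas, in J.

7520 J

P₁ = nRT₁/V₁ = 2.01×8.314×510/23.7 = 360 kPa.
Polytropic n=1.17: T₂ = T₁(V₁/V₂)^(n−1) = 510×(5.92)^0.17 = 690 K; P₂ = P₁(V₁/V₂)^n = 2880 kPa.
For an ideal gas ΔU = nCvΔT with Cv = (5/2)R = 20.8 J/(mol·K).
ΔU = 2.01×20.8×(690−510) = 7520 J.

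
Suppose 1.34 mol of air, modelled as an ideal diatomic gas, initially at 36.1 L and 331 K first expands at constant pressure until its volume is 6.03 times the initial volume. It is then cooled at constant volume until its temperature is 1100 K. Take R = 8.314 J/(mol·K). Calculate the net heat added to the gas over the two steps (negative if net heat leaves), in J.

P₁ = nRT₁/V₁ = 1.34×8.314×331/36.1 = 102 kPa.
Step 1 — Isobaric: P stays 102 kPa; V/T = const ⇒ T₂ = 2000 K, V₂ = 218 L.
W = PΔV = 102×(218−36.1) kPa·L = 18500 J.
ΔU = nCvΔT = 1.34×20.8×(2000−331) = 46400 J.
Q = ΔU + W = nCpΔT = 64900 J.
State after step 1: P = 102 kPa, V = 218 L, T = 2000 K.
Step 2 — Isochoric: V stays 218 L; P/T = const ⇒ T₂ = 1100 K, P₂ = 56.3 kPa.
W = 0 (no volume change).
ΔU = nCvΔT = 1.34×20.8×(1100−2000) = -25000 J.
Q = ΔU = -25000 J.
Net over both steps: W = 18500 J, Q = 40000 J, ΔU = 21400 J.

40000 J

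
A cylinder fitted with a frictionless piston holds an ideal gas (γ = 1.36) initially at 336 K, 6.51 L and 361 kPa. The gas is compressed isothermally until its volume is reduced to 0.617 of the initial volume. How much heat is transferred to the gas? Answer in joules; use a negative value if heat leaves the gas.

-1130 J

n = P₁V₁/(RT₁) = 361×6.51/(8.314×336) = 0.841 mol.
Isothermal: T stays 336 K; PV = const ⇒ V₂ = 4.02 L, P₂ = 585 kPa.
ΔU = 0 (ideal gas, T constant).
W = nRT ln(V₂/V₁) = 0.841×8.314×336×ln(0.617) = -1130 J.
Q = ΔU + W = -1130 J.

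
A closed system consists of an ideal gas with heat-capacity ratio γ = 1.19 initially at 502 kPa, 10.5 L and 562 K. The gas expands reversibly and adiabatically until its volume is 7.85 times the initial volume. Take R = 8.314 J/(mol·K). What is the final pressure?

Adiabatic: TV^(γ−1) = const ⇒ T₂ = 562×(0.127)^0.190 = 380 K; PV^γ = const ⇒ P₂ = 43.2 kPa.

43.2 kPa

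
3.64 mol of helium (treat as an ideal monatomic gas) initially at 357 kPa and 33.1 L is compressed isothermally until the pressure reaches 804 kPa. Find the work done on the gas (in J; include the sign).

T₁ = P₁V₁/(nR) = 357×33.1/(3.64×8.314) = 390 K.
Isothermal: T stays 390 K; PV = const ⇒ V₂ = 14.7 L, P₂ = 804 kPa.
W = nRT ln(V₂/V₁) = 3.64×8.314×390×ln(0.444) = -9590 J.
Work done on the gas = −W_by = 9590 J.

9590 J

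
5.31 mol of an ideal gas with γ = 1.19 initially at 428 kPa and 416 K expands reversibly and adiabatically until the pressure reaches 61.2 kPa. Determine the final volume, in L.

220 L

V₁ = nRT₁/P₁ = 5.31×8.314×416/428 = 42.9 L.
Adiabatic: T₂/T₁ = (P₂/P₁)^((γ−1)/γ) ⇒ T₂ = 416×(0.143)^0.160 = 305 K; V₂ = 220 L.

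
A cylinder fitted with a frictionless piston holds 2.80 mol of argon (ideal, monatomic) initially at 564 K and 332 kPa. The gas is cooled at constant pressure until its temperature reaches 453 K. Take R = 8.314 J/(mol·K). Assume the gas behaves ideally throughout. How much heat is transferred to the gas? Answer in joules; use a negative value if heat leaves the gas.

-6460 J

V₁ = nRT₁/P₁ = 2.80×8.314×564/332 = 39.5 L.
Isobaric: P stays 332 kPa; V/T = const ⇒ T₂ = 453 K, V₂ = 31.8 L.
W = PΔV = 332×(31.8−39.5) kPa·L = -2580 J.
ΔU = nCvΔT = 2.80×12.5×(453−564) = -3880 J.
Q = ΔU + W = nCpΔT = -6460 J.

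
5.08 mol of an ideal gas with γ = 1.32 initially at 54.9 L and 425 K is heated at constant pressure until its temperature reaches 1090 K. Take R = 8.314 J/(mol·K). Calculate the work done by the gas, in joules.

P₁ = nRT₁/V₁ = 5.08×8.314×425/54.9 = 327 kPa.
Isobaric: P stays 327 kPa; V/T = const ⇒ T₂ = 1090 K, V₂ = 141 L.
W = PΔV = 327×(141−54.9) kPa·L = 28100 J.

28100 J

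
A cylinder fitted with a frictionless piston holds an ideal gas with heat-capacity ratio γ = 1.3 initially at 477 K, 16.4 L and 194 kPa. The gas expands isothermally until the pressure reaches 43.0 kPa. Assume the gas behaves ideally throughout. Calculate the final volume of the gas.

Isothermal: T stays 477 K; PV = const ⇒ V₂ = 74.0 L, P₂ = 43.0 kPa.

74.0 L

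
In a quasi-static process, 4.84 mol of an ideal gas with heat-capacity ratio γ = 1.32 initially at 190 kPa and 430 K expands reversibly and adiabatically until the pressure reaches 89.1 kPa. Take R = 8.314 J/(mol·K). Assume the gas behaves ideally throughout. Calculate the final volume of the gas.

162 L

V₁ = nRT₁/P₁ = 4.84×8.314×430/190 = 91.1 L.
Adiabatic: T₂/T₁ = (P₂/P₁)^((γ−1)/γ) ⇒ T₂ = 430×(0.469)^0.242 = 358 K; V₂ = 162 L.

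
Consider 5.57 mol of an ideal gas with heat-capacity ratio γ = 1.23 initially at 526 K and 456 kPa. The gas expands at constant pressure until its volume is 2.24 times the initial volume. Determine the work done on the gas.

-30200 J

V₁ = nRT₁/P₁ = 5.57×8.314×526/456 = 53.4 L.
Isobaric: P stays 456 kPa; V/T = const ⇒ T₂ = 1180 K, V₂ = 120 L.
W = PΔV = 456×(120−53.4) kPa·L = 30200 J.
Work done on the gas = −W_by = -30200 J.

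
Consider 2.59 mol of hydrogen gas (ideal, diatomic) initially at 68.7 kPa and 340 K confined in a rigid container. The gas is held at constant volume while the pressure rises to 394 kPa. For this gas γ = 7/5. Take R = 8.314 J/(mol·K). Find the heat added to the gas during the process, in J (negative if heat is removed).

86700 J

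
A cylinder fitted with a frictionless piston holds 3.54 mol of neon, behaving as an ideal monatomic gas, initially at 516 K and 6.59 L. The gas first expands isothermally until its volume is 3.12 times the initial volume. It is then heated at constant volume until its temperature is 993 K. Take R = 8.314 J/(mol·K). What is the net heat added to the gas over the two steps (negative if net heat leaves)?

P₁ = nRT₁/V₁ = 3.54×8.314×516/6.59 = 2300 kPa.
Step 1 — Isothermal: T stays 516 K; PV = const ⇒ V₂ = 20.6 L, P₂ = 739 kPa.
ΔU = 0 (ideal gas, T constant).
W = nRT ln(V₂/V₁) = 3.54×8.314×516×ln(3.12) = 17300 J.
Q = ΔU + W = 17300 J.
State after step 1: P = 739 kPa, V = 20.6 L, T = 516 K.
Step 2 — Isochoric: V stays 20.6 L; P/T = const ⇒ T₂ = 993 K, P₂ = 1420 kPa.
W = 0 (no volume change).
ΔU = nCvΔT = 3.54×12.5×(993−516) = 21100 J.
Q = ΔU = 21100 J.
Net over both steps: W = 17300 J, Q = 38300 J, ΔU = 21100 J.

38300 J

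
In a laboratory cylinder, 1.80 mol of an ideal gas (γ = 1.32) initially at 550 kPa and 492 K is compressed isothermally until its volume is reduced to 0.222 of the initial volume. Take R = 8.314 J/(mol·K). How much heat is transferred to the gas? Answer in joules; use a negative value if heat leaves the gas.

V₁ = nRT₁/P₁ = 1.80×8.314×492/550 = 13.4 L.
Isothermal: T stays 492 K; PV = const ⇒ V₂ = 2.97 L, P₂ = 2480 kPa.
ΔU = 0 (ideal gas, T constant).
W = nRT ln(V₂/V₁) = 1.80×8.314×492×ln(0.222) = -11100 J.
Q = ΔU + W = -11100 J.

-11100 J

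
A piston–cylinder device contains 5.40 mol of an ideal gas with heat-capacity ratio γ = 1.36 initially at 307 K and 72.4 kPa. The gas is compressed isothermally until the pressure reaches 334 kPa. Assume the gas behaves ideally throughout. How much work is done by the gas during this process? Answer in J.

-21100 J

V₁ = nRT₁/P₁ = 5.40×8.314×307/72.4 = 190 L.
Isothermal: T stays 307 K; PV = const ⇒ V₂ = 41.3 L, P₂ = 334 kPa.
W = nRT ln(V₂/V₁) = 5.40×8.314×307×ln(0.217) = -21100 J.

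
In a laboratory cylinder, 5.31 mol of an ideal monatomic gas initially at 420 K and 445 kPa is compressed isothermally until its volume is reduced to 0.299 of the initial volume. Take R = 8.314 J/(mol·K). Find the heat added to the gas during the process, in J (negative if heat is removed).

V₁ = nRT₁/P₁ = 5.31×8.314×420/445 = 41.7 L.
Isothermal: T stays 420 K; PV = const ⇒ V₂ = 12.5 L, P₂ = 1490 kPa.
ΔU = 0 (ideal gas, T constant).
W = nRT ln(V₂/V₁) = 5.31×8.314×420×ln(0.299) = -22400 J.
Q = ΔU + W = -22400 J.

-22400 J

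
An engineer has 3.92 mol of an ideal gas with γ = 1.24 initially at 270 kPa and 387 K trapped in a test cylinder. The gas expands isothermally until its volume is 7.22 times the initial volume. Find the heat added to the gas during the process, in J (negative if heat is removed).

24900 J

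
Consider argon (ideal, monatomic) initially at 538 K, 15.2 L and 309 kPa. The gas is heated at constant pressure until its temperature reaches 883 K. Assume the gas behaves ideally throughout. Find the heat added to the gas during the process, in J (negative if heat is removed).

7530 J

n = P₁V₁/(RT₁) = 309×15.2/(8.314×538) = 1.05 mol.
Isobaric: P stays 309 kPa; V/T = const ⇒ T₂ = 883 K, V₂ = 24.9 L.
W = PΔV = 309×(24.9−15.2) kPa·L = 3010 J.
ΔU = nCvΔT = 1.05×12.5×(883−538) = 4520 J.
Q = ΔU + W = nCpΔT = 7530 J.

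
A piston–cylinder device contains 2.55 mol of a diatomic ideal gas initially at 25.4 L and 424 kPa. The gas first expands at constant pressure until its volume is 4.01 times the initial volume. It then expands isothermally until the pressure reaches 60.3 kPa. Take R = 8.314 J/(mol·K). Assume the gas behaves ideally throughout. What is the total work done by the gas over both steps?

117000 J

T₁ = P₁V₁/(nR) = 424×25.4/(2.55×8.314) = 508 K.
Step 1 — Isobaric: P stays 424 kPa; V/T = const ⇒ T₂ = 2040 K, V₂ = 102 L.
W = PΔV = 424×(102−25.4) kPa·L = 32400 J.
ΔU = nCvΔT = 2.55×20.8×(2040−508) = 81000 J.
Q = ΔU + W = nCpΔT = 113000 J.
State after step 1: P = 424 kPa, V = 102 L, T = 2040 K.
Step 2 — Isothermal: T stays 2040 K; PV = const ⇒ V₂ = 716 L, P₂ = 60.3 kPa.
ΔU = 0 (ideal gas, T constant).
W = nRT ln(V₂/V₁) = 2.55×8.314×2040×ln(7.03) = 84200 J.
Q = ΔU + W = 84200 J.
Net over both steps: W = 117000 J, Q = 198000 J, ΔU = 81000 J.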